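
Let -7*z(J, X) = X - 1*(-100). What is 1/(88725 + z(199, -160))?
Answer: 7/621135 ≈ 1.1270e-5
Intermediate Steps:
z(J, X) = -100/7 - X/7 (z(J, X) = -(X - 1*(-100))/7 = -(X + 100)/7 = -(100 + X)/7 = -100/7 - X/7)
1/(88725 + z(199, -160)) = 1/(88725 + (-100/7 - 1/7*(-160))) = 1/(88725 + (-100/7 + 160/7)) = 1/(88725 + 60/7) = 1/(621135/7) = 7/621135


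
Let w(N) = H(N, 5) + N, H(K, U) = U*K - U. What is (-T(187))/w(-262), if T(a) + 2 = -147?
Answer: -149/1577 ≈ -0.094483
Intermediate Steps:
H(K, U) = -U + K*U (H(K, U) = K*U - U = -U + K*U)
w(N) = -5 + 6*N (w(N) = 5*(-1 + N) + N = (-5 + 5*N) + N = -5 + 6*N)
T(a) = -149 (T(a) = -2 - 147 = -149)
(-T(187))/w(-262) = (-1*(-149))/(-5 + 6*(-262)) = 149/(-5 - 1572) = 149/(-1577) = 149*(-1/1577) = -149/1577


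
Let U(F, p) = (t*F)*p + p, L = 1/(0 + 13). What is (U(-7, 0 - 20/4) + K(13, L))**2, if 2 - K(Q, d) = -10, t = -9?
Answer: 94864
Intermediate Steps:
L = 1/13 ≈ 0.076923
K(Q, d) = 12 (K(Q, d) = 2 - 1*(-10) = 2 + 10 = 12)
U(F, p) = p - 9*F*p (U(F, p) = (-9*F)*p + p = -9*F*p + p = p - 9*F*p)
(U(-7, 0 - 20/4) + K(13, L))**2 = ((0 - 20/4)*(1 - 9*(-7)) + 12)**2 = ((0 - 20/4)*(1 + 63) + 12)**2 = ((0 - 4*5/4)*64 + 12)**2 = ((0 - 5)*64 + 12)**2 = (-5*64 + 12)**2 = (-320 + 12)**2 = (-308)**2 = 94864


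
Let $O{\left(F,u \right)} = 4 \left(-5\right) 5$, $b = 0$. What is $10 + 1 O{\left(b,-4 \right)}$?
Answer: $-90$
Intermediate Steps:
$O{\left(F,u \right)} = -100$ ($O{\left(F,u \right)} = \left(-20\right) 5 = -100$)
$10 + 1 O{\left(b,-4 \right)} = 10 + 1 \left(-100\right) = 10 - 100 = -90$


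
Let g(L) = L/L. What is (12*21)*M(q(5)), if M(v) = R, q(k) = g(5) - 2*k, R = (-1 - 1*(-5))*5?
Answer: 5040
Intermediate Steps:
g(L) = 1
R = 20 (R = (-1 + 5)*5 = 4*5 = 20)
q(k) = 1 - 2*k
M(v) = 20
(12*21)*M(q(5)) = (12*21)*20 = 252*20 = 5040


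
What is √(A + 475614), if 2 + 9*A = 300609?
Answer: √4581133/3 ≈ 713.45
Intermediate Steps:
A = 300607/9 (A = -2/9 + (⅑)*300609 = -2/9 + 33401 = 300607/9 ≈ 33401.)
√(A + 475614) = √(300607/9 + 475614) = √(4581133/9) = √4581133/3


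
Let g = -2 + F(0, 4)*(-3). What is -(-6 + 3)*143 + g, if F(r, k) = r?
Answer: 427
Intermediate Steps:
g = -2 (g = -2 + 0*(-3) = -2 + 0 = -2)
-(-6 + 3)*143 + g = -(-6 + 3)*143 - 2 = -1*(-3)*143 - 2 = 3*143 - 2 = 429 - 2 = 427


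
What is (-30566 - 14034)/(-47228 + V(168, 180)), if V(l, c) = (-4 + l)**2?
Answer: 11150/5083 ≈ 2.1936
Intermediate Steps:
(-30566 - 14034)/(-47228 + V(168, 180)) = (-30566 - 14034)/(-47228 + (-4 + 168)**2) = -44600/(-47228 + 164**2) = -44600/(-47228 + 26896) = -44600/(-20332) = -44600*(-1/20332) = 11150/5083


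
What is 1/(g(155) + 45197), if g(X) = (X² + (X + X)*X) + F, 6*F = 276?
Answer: 1/117318 ≈ 8.5238e-6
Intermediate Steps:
F = 46 (F = (⅙)*276 = 46)
g(X) = 46 + 3*X² (g(X) = (X² + (X + X)*X) + 46 = (X² + (2*X)*X) + 46 = (X² + 2*X²) + 46 = 3*X² + 46 = 46 + 3*X²)
1/(g(155) + 45197) = 1/((46 + 3*155²) + 45197) = 1/((46 + 3*24025) + 45197) = 1/((46 + 72075) + 45197) = 1/(72121 + 45197) = 1/117318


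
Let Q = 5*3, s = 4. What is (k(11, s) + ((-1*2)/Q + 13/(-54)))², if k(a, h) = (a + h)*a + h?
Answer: 2072889841/72900 ≈ 28435.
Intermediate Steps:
k(a, h) = h + a*(a + h) (k(a, h) = a*(a + h) + h = h + a*(a + h))
Q = 15
(k(11, s) + ((-1*2)/Q + 13/(-54)))² = ((4 + 11² + 11*4) + (-1*2/15 + 13/(-54)))² = ((4 + 121 + 44) + (-2*1/15 + 13*(-1/54)))² = (169 + (-2/15 - 13/54))² = (169 - 101/270)² = (45529/270)² = 2072889841/72900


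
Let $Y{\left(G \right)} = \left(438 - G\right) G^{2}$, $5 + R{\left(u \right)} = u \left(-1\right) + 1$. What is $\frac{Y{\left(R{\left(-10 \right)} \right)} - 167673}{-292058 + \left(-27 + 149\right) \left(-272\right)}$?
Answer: $\frac{50707}{108414} \approx 0.46772$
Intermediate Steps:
$R{\left(u \right)} = -4 - u$ ($R{\left(u \right)} = -5 + \left(u \left(-1\right) + 1\right) = -5 - \left(-1 + u\right) = -4 - u$)
$Y{\left(G \right)} = G^{2} \left(438 - G\right)$
$\frac{Y{\left(R{\left(-10 \right)} \right)} - 167673}{-292058 + \left(-27 + 149\right) \left(-272\right)} = \frac{\left(-4 - -10\right)^{2} \left(438 - \left(-4 - -10\right)\right) - 167673}{-292058 + \left(-27 + 149\right) \left(-272\right)} = \frac{\left(-4 + 10\right)^{2} \left(438 - \left(-4 + 10\right)\right) - 167673}{-292058 + 122 \left(-272\right)} = \frac{6^{2} \left(438 - 6\right) - 167673}{-292058 - 33184} = \frac{36 \left(438 - 6\right) - 167673}{-325242} = \left(36 \cdot 432 - 167673\right) \left(- \frac{1}{325242}\right) = \left(15552 - 167673\right) \left(- \frac{1}{325242}\right) = \left(-152121\right) \left(- \frac{1}{325242}\right) = \frac{50707}{108414}$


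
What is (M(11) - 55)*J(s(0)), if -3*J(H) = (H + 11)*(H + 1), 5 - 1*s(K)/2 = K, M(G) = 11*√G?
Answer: 4235 - 847*√11 ≈ 1425.8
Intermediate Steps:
s(K) = 10 - 2*K
J(H) = -(1 + H)*(11 + H)/3 (J(H) = -(H + 11)*(H + 1)/3 = -(11 + H)*(1 + H)/3 = -(1 + H)*(11 + H)/3)
(M(11) - 55)*J(s(0)) = (11*√11 - 55)*(-11/3 - 4*(10 - 2*0) - (10 - 2*0)²/3) = (-55 + 11*√11)*(-11/3 - 4*(10 + 0) - (10 + 0)²/3) = (-55 + 11*√11)*(-11/3 - 4*10 - ⅓*10²) = (-55 + 11*√11)*(-11/3 - 40 - ⅓*100) = (-55 + 11*√11)*(-11/3 - 40 - 100/3) = (-55 + 11*√11)*(-77) = 4235 - 847*√11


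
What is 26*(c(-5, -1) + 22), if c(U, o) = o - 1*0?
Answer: 546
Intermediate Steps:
c(U, o) = o (c(U, o) = o + 0 = o)
26*(c(-5, -1) + 22) = 26*(-1 + 22) = 26*21 = 546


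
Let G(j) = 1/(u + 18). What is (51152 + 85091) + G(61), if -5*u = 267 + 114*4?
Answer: 86241814/633 ≈ 1.3624e+5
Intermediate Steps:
u = -723/5 (u = -(267 + 114*4)/5 = -(267 + 456)/5 = -⅕*723 = -723/5 ≈ -144.60)
G(j) = -5/633 (G(j) = 1/(-723/5 + 18) = 1/(-633/5) = -5/633)
(51152 + 85091) + G(61) = (51152 + 85091) - 5/633 = 136243 - 5/633 = 86241814/633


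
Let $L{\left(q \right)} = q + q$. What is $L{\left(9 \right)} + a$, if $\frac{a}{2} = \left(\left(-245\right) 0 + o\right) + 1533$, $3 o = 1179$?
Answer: $3870$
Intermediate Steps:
$o = 393$ ($o = \frac{1}{3} \cdot 1179 = 393$)
$a = 3852$ ($a = 2 \left(\left(\left(-245\right) 0 + 393\right) + 1533\right) = 2 \left(\left(0 + 393\right) + 1533\right) = 2 \left(393 + 1533\right) = 2 \cdot 1926 = 3852$)
$L{\left(q \right)} = 2 q$
$L{\left(9 \right)} + a = 2 \cdot 9 + 3852 = 18 + 3852 = 3870$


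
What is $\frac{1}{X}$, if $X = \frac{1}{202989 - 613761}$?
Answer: $-410772$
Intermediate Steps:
$X = - \frac{1}{410772}$ ($X = \frac{1}{-410772} = - \frac{1}{410772} \approx -2.4344 \cdot 10^{-6}$)
$\frac{1}{X} = \frac{1}{- \frac{1}{410772}} = -410772$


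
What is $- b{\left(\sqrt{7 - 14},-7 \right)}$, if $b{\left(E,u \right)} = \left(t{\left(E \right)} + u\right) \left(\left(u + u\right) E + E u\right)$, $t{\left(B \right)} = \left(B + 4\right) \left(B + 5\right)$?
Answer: $-1323 + 126 i \sqrt{7} \approx -1323.0 + 333.36 i$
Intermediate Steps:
$t{\left(B \right)} = \left(4 + B\right) \left(5 + B\right)$
$b{\left(E,u \right)} = 3 E u \left(20 + u + E^{2} + 9 E\right)$ ($b{\left(E,u \right)} = \left(\left(20 + E^{2} + 9 E\right) + u\right) \left(\left(u + u\right) E + E u\right) = \left(20 + u + E^{2} + 9 E\right) \left(2 u E + E u\right) = \left(20 + u + E^{2} + 9 E\right) \left(2 E u + E u\right) = \left(20 + u + E^{2} + 9 E\right) 3 E u = 3 E u \left(20 + u + E^{2} + 9 E\right)$)
$- b{\left(\sqrt{7 - 14},-7 \right)} = - 3 \sqrt{7 - 14} \left(-7\right) \left(20 - 7 + \left(\sqrt{7 - 14}\right)^{2} + 9 \sqrt{7 - 14}\right) = - 3 \sqrt{-7} \left(-7\right) \left(20 - 7 + \left(\sqrt{-7}\right)^{2} + 9 \sqrt{-7}\right) = - 3 i \sqrt{7} \left(-7\right) \left(20 - 7 + \left(i \sqrt{7}\right)^{2} + 9 i \sqrt{7}\right) = - 3 i \sqrt{7} \left(-7\right) \left(20 - 7 - 7 + 9 i \sqrt{7}\right) = - 3 i \sqrt{7} \left(-7\right) \left(6 + 9 i \sqrt{7}\right) = - \left(-21\right) i \sqrt{7} \left(6 + 9 i \sqrt{7}\right) = 21 i \sqrt{7} \left(6 + 9 i \sqrt{7}\right)$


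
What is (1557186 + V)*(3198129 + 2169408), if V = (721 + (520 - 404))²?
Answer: 12118583499435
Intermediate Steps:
V = 700569 (V = (721 + 116)² = 837² = 700569)
(1557186 + V)*(3198129 + 2169408) = (1557186 + 700569)*(3198129 + 2169408) = 2257755*5367537 = 12118583499435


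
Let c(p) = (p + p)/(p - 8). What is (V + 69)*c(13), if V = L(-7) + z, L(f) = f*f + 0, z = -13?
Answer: 546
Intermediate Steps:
L(f) = f**2 (L(f) = f**2 + 0 = f**2)
c(p) = 2*p/(-8 + p) (c(p) = (2*p)/(-8 + p) = 2*p/(-8 + p))
V = 36 (V = (-7)**2 - 13 = 49 - 13 = 36)
(V + 69)*c(13) = (36 + 69)*(2*13/(-8 + 13)) = 105*(2*13/5) = 105*(2*13*(1/5)) = 105*(26/5) = 546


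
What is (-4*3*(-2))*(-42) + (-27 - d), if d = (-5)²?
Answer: -1060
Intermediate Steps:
d = 25
(-4*3*(-2))*(-42) + (-27 - d) = (-4*3*(-2))*(-42) + (-27 - 1*25) = -12*(-2)*(-42) + (-27 - 25) = 24*(-42) - 52 = -1008 - 52 = -1060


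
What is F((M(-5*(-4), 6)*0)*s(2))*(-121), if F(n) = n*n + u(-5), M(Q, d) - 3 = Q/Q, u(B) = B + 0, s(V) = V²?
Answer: 605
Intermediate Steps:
u(B) = B
M(Q, d) = 4 (M(Q, d) = 3 + Q/Q = 3 + 1 = 4)
F(n) = -5 + n² (F(n) = n*n - 5 = n² - 5 = -5 + n²)
F((M(-5*(-4), 6)*0)*s(2))*(-121) = (-5 + ((4*0)*2²)²)*(-121) = (-5 + (0*4)²)*(-121) = (-5 + 0²)*(-121) = (-5 + 0)*(-121) = -5*(-121) = 605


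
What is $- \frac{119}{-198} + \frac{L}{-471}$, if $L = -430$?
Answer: $\frac{47063}{31086} \approx 1.514$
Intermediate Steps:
$- \frac{119}{-198} + \frac{L}{-471} = - \frac{119}{-198} - \frac{430}{-471} = \left(-119\right) \left(- \frac{1}{198}\right) - - \frac{430}{471} = \frac{119}{198} + \frac{430}{471} = \frac{47063}{31086}$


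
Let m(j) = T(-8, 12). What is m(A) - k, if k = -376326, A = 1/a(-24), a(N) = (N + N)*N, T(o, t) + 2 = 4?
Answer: 376328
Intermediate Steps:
T(o, t) = 2 (T(o, t) = -2 + 4 = 2)
a(N) = 2*N² (a(N) = (2*N)*N = 2*N²)
A = 1/1152 (A = 1/(2*(-24)²) = 1/(2*576) = 1/1152 ≈ 0.00086806)
m(j) = 2
m(A) - k = 2 - 1*(-376326) = 2 + 376326 = 376328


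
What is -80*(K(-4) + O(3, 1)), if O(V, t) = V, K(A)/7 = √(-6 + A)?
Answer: -240 - 560*I*√10 ≈ -240.0 - 1770.9*I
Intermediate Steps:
K(A) = 7*√(-6 + A)
-80*(K(-4) + O(3, 1)) = -80*(7*√(-6 - 4) + 3) = -80*(7*√(-10) + 3) = -80*(7*(I*√10) + 3) = -80*(7*I*√10 + 3) = -80*(3 + 7*I*√10) = -240 - 560*I*√10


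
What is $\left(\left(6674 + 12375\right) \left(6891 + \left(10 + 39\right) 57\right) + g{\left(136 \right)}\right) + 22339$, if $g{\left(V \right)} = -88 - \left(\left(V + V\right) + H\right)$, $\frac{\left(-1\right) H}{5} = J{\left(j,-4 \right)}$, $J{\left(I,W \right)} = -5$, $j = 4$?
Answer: $184492470$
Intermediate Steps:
$H = 25$ ($H = \left(-5\right) \left(-5\right) = 25$)
$g{\left(V \right)} = -113 - 2 V$ ($g{\left(V \right)} = -88 - \left(\left(V + V\right) + 25\right) = -88 - \left(2 V + 25\right) = -88 - \left(25 + 2 V\right) = -113 - 2 V$)
$\left(\left(6674 + 12375\right) \left(6891 + \left(10 + 39\right) 57\right) + g{\left(136 \right)}\right) + 22339 = \left(\left(6674 + 12375\right) \left(6891 + \left(10 + 39\right) 57\right) - 385\right) + 22339 = \left(19049 \left(6891 + 49 \cdot 57\right) - 385\right) + 22339 = \left(19049 \left(6891 + 2793\right) - 385\right) + 22339 = \left(19049 \cdot 9684 - 385\right) + 22339 = \left(184470516 - 385\right) + 22339 = 184470131 + 22339 = 184492470$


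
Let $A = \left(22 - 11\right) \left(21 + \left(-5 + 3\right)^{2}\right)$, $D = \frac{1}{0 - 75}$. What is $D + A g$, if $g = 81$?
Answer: $\frac{1670624}{75} \approx 22275.0$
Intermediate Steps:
$D = - \frac{1}{75}$ ($D = \frac{1}{-75} = - \frac{1}{75} \approx -0.013333$)
$A = 275$ ($A = 11 \left(21 + \left(-2\right)^{2}\right) = 11 \left(21 + 4\right) = 11 \cdot 25 = 275$)
$D + A g = - \frac{1}{75} + 275 \cdot 81 = - \frac{1}{75} + 22275 = \frac{1670624}{75}$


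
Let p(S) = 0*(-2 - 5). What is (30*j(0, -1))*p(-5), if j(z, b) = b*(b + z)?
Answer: 0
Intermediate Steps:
p(S) = 0 (p(S) = 0*(-7) = 0)
(30*j(0, -1))*p(-5) = (30*(-(-1 + 0)))*0 = (30*(-1*(-1)))*0 = (30*1)*0 = 30*0 = 0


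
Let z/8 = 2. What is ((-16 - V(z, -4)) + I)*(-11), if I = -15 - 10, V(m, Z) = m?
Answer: 627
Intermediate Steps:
z = 16 (z = 8*2 = 16)
I = -25
((-16 - V(z, -4)) + I)*(-11) = ((-16 - 1*16) - 25)*(-11) = ((-16 - 16) - 25)*(-11) = (-32 - 25)*(-11) = -57*(-11) = 627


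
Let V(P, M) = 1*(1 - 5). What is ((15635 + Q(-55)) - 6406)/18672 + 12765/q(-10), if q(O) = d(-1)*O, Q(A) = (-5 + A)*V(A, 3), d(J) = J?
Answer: 23844277/18672 ≈ 1277.0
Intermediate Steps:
V(P, M) = -4 (V(P, M) = 1*(-4) = -4)
Q(A) = 20 - 4*A (Q(A) = (-5 + A)*(-4) = 20 - 4*A)
q(O) = -O
((15635 + Q(-55)) - 6406)/18672 + 12765/q(-10) = ((15635 + (20 - 4*(-55))) - 6406)/18672 + 12765/((-1*(-10))) = ((15635 + (20 + 220)) - 6406)*(1/18672) + 12765/10 = ((15635 + 240) - 6406)*(1/18672) + 12765*(⅒) = (15875 - 6406)*(1/18672) + 2553/2 = 9469*(1/18672) + 2553/2 = 9469/18672 + 2553/2 = 23844277/18672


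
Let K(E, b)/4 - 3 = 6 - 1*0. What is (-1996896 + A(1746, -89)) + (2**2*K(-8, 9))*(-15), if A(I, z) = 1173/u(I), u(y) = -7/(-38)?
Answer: -13948818/7 ≈ -1.9927e+6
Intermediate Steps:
K(E, b) = 36 (K(E, b) = 12 + 4*(6 - 1*0) = 12 + 4*(6 + 0) = 12 + 4*6 = 12 + 24 = 36)
u(y) = 7/38 (u(y) = -7*(-1/38) = 7/38)
A(I, z) = 44574/7 (A(I, z) = 1173/(7/38) = 1173*(38/7) = 44574/7)
(-1996896 + A(1746, -89)) + (2**2*K(-8, 9))*(-15) = (-1996896 + 44574/7) + (2**2*36)*(-15) = -13933698/7 + (4*36)*(-15) = -13933698/7 + 144*(-15) = -13933698/7 - 2160 = -13948818/7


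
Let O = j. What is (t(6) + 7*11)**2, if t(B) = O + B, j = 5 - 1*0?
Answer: 7744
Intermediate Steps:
j = 5 (j = 5 + 0 = 5)
O = 5
t(B) = 5 + B
(t(6) + 7*11)**2 = ((5 + 6) + 7*11)**2 = (11 + 77)**2 = 88**2 = 7744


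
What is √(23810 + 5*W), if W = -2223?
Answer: √12695 ≈ 112.67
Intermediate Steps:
√(23810 + 5*W) = √(23810 + 5*(-2223)) = √(23810 - 11115) = √12695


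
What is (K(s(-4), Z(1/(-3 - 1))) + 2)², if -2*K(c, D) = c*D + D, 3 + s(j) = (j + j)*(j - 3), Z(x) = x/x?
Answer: 625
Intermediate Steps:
Z(x) = 1
s(j) = -3 + 2*j*(-3 + j) (s(j) = -3 + (j + j)*(j - 3) = -3 + (2*j)*(-3 + j) = -3 + 2*j*(-3 + j))
K(c, D) = -D/2 - D*c/2 (K(c, D) = -(c*D + D)/2 = -(D*c + D)/2 = -(D + D*c)/2 = -D/2 - D*c/2)
(K(s(-4), Z(1/(-3 - 1))) + 2)² = (-½*1*(1 + (-3 - 6*(-4) + 2*(-4)²)) + 2)² = (-½*1*(1 + (-3 + 24 + 2*16)) + 2)² = (-½*1*(1 + (-3 + 24 + 32)) + 2)² = (-½*1*(1 + 53) + 2)² = (-½*1*54 + 2)² = (-27 + 2)² = (-25)² = 625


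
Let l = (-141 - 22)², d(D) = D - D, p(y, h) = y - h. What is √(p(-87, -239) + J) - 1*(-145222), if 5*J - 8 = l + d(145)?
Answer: 145222 + √136685/5 ≈ 1.4530e+5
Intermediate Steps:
d(D) = 0
l = 26569 (l = (-163)² = 26569)
J = 26577/5 (J = 8/5 + (26569 + 0)/5 = 8/5 + (⅕)*26569 = 8/5 + 26569/5 = 26577/5 ≈ 5315.4)
√(p(-87, -239) + J) - 1*(-145222) = √((-87 - 1*(-239)) + 26577/5) - 1*(-145222) = √((-87 + 239) + 26577/5) + 145222 = √(152 + 26577/5) + 145222 = √(27337/5) + 145222 = √136685/5 + 145222 = 145222 + √136685/5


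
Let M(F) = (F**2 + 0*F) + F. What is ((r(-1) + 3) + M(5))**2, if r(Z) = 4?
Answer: 1369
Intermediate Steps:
M(F) = F + F**2 (M(F) = (F**2 + 0) + F = F**2 + F = F + F**2)
((r(-1) + 3) + M(5))**2 = ((4 + 3) + 5*(1 + 5))**2 = (7 + 5*6)**2 = (7 + 30)**2 = 37**2 = 1369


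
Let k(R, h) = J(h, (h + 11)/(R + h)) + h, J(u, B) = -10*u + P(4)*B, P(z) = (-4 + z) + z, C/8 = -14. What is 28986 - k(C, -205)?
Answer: 8602921/317 ≈ 27139.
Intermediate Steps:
C = -112 (C = 8*(-14) = -112)
P(z) = -4 + 2*z
J(u, B) = -10*u + 4*B (J(u, B) = -10*u + (-4 + 2*4)*B = -10*u + (-4 + 8)*B = -10*u + 4*B)
k(R, h) = -9*h + 4*(11 + h)/(R + h) (k(R, h) = (-10*h + 4*((h + 11)/(R + h))) + h = (-10*h + 4*((11 + h)/(R + h))) + h = (-10*h + 4*(11 + h)/(R + h)) + h = -9*h + 4*(11 + h)/(R + h))
28986 - k(C, -205) = 28986 - (44 + 4*(-205) - 9*(-205)*(-112 - 205))/(-112 - 205) = 28986 - (44 - 820 - 9*(-205)*(-317))/(-317) = 28986 - (-1)*(44 - 820 - 584865)/317 = 28986 - (-1)*(-585641)/317 = 28986 - 1*585641/317 = 28986 - 585641/317 = 8602921/317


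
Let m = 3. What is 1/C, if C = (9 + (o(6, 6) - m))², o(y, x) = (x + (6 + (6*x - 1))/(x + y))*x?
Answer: 4/15625 ≈ 0.00025600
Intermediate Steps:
o(y, x) = x*(x + (5 + 6*x)/(x + y)) (o(y, x) = (x + (6 + (-1 + 6*x))/(x + y))*x = (x + (5 + 6*x)/(x + y))*x = x*(x + (5 + 6*x)/(x + y)))
C = 15625/4 (C = (9 + (6*(5 + 6² + 6*6 + 6*6)/(6 + 6) - 1*3))² = (9 + (6*(5 + 36 + 36 + 36)/12 - 3))² = (9 + (6*(1/12)*113 - 3))² = (9 + (113/2 - 3))² = (9 + 107/2)² = (125/2)² = 15625/4 ≈ 3906.3)
1/C = 1/(15625/4) = 4/15625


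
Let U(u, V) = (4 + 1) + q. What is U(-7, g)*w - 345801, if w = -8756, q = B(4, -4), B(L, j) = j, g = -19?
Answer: -354557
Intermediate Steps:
q = -4
U(u, V) = 1 (U(u, V) = (4 + 1) - 4 = 5 - 4 = 1)
U(-7, g)*w - 345801 = 1*(-8756) - 345801 = -8756 - 345801 = -354557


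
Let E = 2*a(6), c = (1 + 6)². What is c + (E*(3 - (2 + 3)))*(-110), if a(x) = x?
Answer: 2689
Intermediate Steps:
c = 49 (c = 7² = 49)
E = 12 (E = 2*6 = 12)
c + (E*(3 - (2 + 3)))*(-110) = 49 + (12*(3 - (2 + 3)))*(-110) = 49 + (12*(3 - 1*5))*(-110) = 49 + (12*(3 - 5))*(-110) = 49 + (12*(-2))*(-110) = 49 - 24*(-110) = 49 + 2640 = 2689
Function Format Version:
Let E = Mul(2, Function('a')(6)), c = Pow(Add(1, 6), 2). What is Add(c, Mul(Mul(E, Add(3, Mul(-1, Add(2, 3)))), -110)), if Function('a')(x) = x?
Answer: 2689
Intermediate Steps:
c = 49 (c = Pow(7, 2) = 49)
E = 12 (E = Mul(2, 6) = 12)
Add(c, Mul(Mul(E, Add(3, Mul(-1, Add(2, 3)))), -110)) = Add(49, Mul(Mul(12, Add(3, Mul(-1, Add(2, 3)))), -110)) = Add(49, Mul(Mul(12, Add(3, Mul(-1, 5))), -110)) = Add(49, Mul(Mul(12, Add(3, -5)), -110)) = Add(49, Mul(Mul(12, -2), -110)) = Add(49, Mul(-24, -110)) = Add(49, 2640) = 2689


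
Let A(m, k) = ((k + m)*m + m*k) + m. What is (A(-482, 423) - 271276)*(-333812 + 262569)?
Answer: 31860297058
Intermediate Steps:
A(m, k) = m + k*m + m*(k + m) (A(m, k) = (m*(k + m) + k*m) + m = (k*m + m*(k + m)) + m = m + k*m + m*(k + m))
(A(-482, 423) - 271276)*(-333812 + 262569) = (-482*(1 - 482 + 2*423) - 271276)*(-333812 + 262569) = (-482*(1 - 482 + 846) - 271276)*(-71243) = (-482*365 - 271276)*(-71243) = (-175930 - 271276)*(-71243) = -447206*(-71243) = 31860297058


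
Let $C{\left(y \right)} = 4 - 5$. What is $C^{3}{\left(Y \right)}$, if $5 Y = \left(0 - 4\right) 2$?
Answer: $-1$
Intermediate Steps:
$Y = - \frac{8}{5}$ ($Y = \frac{\left(0 - 4\right) 2}{5} = \frac{\left(-4\right) 2}{5} = \frac{1}{5} \left(-8\right) = - \frac{8}{5} \approx -1.6$)
$C{\left(y \right)} = -1$ ($C{\left(y \right)} = 4 - 5 = -1$)
$C^{3}{\left(Y \right)} = \left(-1\right)^{3} = -1$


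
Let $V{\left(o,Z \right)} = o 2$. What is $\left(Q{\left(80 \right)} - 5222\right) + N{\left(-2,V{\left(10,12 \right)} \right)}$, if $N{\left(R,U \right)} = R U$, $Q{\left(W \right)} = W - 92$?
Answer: $-5274$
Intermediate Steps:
$V{\left(o,Z \right)} = 2 o$
$Q{\left(W \right)} = -92 + W$
$\left(Q{\left(80 \right)} - 5222\right) + N{\left(-2,V{\left(10,12 \right)} \right)} = \left(\left(-92 + 80\right) - 5222\right) - 2 \cdot 2 \cdot 10 = \left(-12 - 5222\right) - 40 = -5234 - 40 = -5274$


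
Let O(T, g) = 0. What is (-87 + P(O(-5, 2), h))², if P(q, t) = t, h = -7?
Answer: 8836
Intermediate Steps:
(-87 + P(O(-5, 2), h))² = (-87 - 7)² = (-94)² = 8836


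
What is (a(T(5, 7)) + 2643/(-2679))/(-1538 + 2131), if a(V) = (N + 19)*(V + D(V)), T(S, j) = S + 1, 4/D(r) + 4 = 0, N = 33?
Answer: 231299/529549 ≈ 0.43678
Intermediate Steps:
D(r) = -1 (D(r) = 4/(-4 + 0) = 4/(-4) = 4*(-¼) = -1)
T(S, j) = 1 + S
a(V) = -52 + 52*V (a(V) = (33 + 19)*(V - 1) = 52*(-1 + V) = -52 + 52*V)
(a(T(5, 7)) + 2643/(-2679))/(-1538 + 2131) = ((-52 + 52*(1 + 5)) + 2643/(-2679))/(-1538 + 2131) = ((-52 + 52*6) + 2643*(-1/2679))/593 = ((-52 + 312) - 881/893)*(1/593) = (260 - 881/893)*(1/593) = (231299/893)*(1/593) = 231299/529549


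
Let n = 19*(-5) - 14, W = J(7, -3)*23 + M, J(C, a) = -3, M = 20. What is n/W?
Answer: 109/49 ≈ 2.2245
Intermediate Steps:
W = -49 (W = -3*23 + 20 = -69 + 20 = -49)
n = -109 (n = -95 - 14 = -109)
n/W = -109/(-49) = -109*(-1/49) = 109/49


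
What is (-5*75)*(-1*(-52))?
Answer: -19500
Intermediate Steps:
(-5*75)*(-1*(-52)) = -375*52 = -19500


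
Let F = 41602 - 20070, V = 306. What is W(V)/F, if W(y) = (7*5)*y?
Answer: 765/1538 ≈ 0.49740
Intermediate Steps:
F = 21532
W(y) = 35*y
W(V)/F = (35*306)/21532 = 10710*(1/21532) = 765/1538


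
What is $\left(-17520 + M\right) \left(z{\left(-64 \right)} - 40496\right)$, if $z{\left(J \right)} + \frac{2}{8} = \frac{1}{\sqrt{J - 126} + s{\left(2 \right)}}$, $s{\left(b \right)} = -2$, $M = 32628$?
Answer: $- \frac{59346297573}{97} - \frac{7554 i \sqrt{190}}{97} \approx -6.1182 \cdot 10^{8} - 1073.5 i$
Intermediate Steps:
$z{\left(J \right)} = - \frac{1}{4} + \frac{1}{-2 + \sqrt{-126 + J}}$ ($z{\left(J \right)} = - \frac{1}{4} + \frac{1}{\sqrt{J - 126} - 2} = - \frac{1}{4} + \frac{1}{\sqrt{-126 + J} - 2} = - \frac{1}{4} + \frac{1}{-2 + \sqrt{-126 + J}}$)
$\left(-17520 + M\right) \left(z{\left(-64 \right)} - 40496\right) = \left(-17520 + 32628\right) \left(\frac{6 - \sqrt{-126 - 64}}{4 \left(-2 + \sqrt{-126 - 64}\right)} - 40496\right) = 15108 \left(\frac{6 - \sqrt{-190}}{4 \left(-2 + \sqrt{-190}\right)} - 40496\right) = 15108 \left(\frac{6 - i \sqrt{190}}{4 \left(-2 + i \sqrt{190}\right)} - 40496\right) = 15108 \left(-40496 + \frac{6 - i \sqrt{190}}{4 \left(-2 + i \sqrt{190}\right)}\right) = -611813568 + \frac{3777 \left(6 - i \sqrt{190}\right)}{-2 + i \sqrt{190}}$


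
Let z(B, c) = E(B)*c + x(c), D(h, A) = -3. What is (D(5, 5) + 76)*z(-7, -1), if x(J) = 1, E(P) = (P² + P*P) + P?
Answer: -6570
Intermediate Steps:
E(P) = P + 2*P² (E(P) = (P² + P²) + P = 2*P² + P = P + 2*P²)
z(B, c) = 1 + B*c*(1 + 2*B) (z(B, c) = (B*(1 + 2*B))*c + 1 = B*c*(1 + 2*B) + 1 = 1 + B*c*(1 + 2*B))
(D(5, 5) + 76)*z(-7, -1) = (-3 + 76)*(1 - 7*(-1)*(1 + 2*(-7))) = 73*(1 - 7*(-1)*(1 - 14)) = 73*(1 - 7*(-1)*(-13)) = 73*(1 - 91) = 73*(-90) = -6570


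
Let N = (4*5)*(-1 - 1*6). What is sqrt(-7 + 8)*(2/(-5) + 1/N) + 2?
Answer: 223/140 ≈ 1.5929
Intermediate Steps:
N = -140 (N = 20*(-1 - 6) = 20*(-7) = -140)
sqrt(-7 + 8)*(2/(-5) + 1/N) + 2 = sqrt(-7 + 8)*(2/(-5) + 1/(-140)) + 2 = sqrt(1)*(2*(-1/5) + 1*(-1/140)) + 2 = 1*(-2/5 - 1/140) + 2 = 1*(-57/140) + 2 = -57/140 + 2 = 223/140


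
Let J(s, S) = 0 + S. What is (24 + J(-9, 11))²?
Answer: 1225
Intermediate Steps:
J(s, S) = S
(24 + J(-9, 11))² = (24 + 11)² = 35² = 1225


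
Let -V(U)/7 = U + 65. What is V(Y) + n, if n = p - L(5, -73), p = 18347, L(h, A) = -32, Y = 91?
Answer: 17287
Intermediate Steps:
V(U) = -455 - 7*U (V(U) = -7*(U + 65) = -7*(65 + U) = -455 - 7*U)
n = 18379 (n = 18347 - 1*(-32) = 18347 + 32 = 18379)
V(Y) + n = (-455 - 7*91) + 18379 = (-455 - 637) + 18379 = -1092 + 18379 = 17287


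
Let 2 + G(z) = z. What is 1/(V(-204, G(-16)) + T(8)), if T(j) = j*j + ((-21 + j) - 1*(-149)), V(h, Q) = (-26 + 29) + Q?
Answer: 1/185 ≈ 0.0054054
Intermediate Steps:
G(z) = -2 + z
V(h, Q) = 3 + Q
T(j) = 128 + j + j**2 (T(j) = j**2 + ((-21 + j) + 149) = j**2 + (128 + j) = 128 + j + j**2)
1/(V(-204, G(-16)) + T(8)) = 1/((3 + (-2 - 16)) + (128 + 8 + 8**2)) = 1/((3 - 18) + (128 + 8 + 64)) = 1/(-15 + 200) = 1/185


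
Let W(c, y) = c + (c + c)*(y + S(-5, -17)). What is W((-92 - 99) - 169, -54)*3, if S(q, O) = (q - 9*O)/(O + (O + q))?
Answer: 1608840/13 ≈ 1.2376e+5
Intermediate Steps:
S(q, O) = (q - 9*O)/(q + 2*O)
W(c, y) = c + 2*c*(-148/39 + y) (W(c, y) = c + (c + c)*(y + (-5 - 9*(-17))/(-5 + 2*(-17))) = c + (2*c)*(y + (-5 + 153)/(-5 - 34)) = c + (2*c)*(y + 148/(-39)) = c + (2*c)*(y - 1/39*148) = c + (2*c)*(y - 148/39) = c + (2*c)*(-148/39 + y) = c + 2*c*(-148/39 + y))
W((-92 - 99) - 169, -54)*3 = (((-92 - 99) - 169)*(-257 + 78*(-54))/39)*3 = ((-191 - 169)*(-257 - 4212)/39)*3 = ((1/39)*(-360)*(-4469))*3 = (536280/13)*3 = 1608840/13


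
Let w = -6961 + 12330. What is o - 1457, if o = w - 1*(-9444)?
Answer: 13356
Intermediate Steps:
w = 5369
o = 14813 (o = 5369 - 1*(-9444) = 5369 + 9444 = 14813)
o - 1457 = 14813 - 1457 = 13356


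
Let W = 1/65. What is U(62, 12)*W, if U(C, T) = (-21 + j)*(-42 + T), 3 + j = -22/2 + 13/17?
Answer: 3492/221 ≈ 15.801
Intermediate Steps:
j = -225/17 (j = -3 + (-22/2 + 13/17) = -3 + (-22*½ + 13*(1/17)) = -3 + (-11 + 13/17) = -3 - 174/17 = -225/17 ≈ -13.235)
W = 1/65 ≈ 0.015385
U(C, T) = 24444/17 - 582*T/17 (U(C, T) = (-21 - 225/17)*(-42 + T) = -582*(-42 + T)/17 = 24444/17 - 582*T/17)
U(62, 12)*W = (24444/17 - 582/17*12)*(1/65) = (24444/17 - 6984/17)*(1/65) = (17460/17)*(1/65) = 3492/221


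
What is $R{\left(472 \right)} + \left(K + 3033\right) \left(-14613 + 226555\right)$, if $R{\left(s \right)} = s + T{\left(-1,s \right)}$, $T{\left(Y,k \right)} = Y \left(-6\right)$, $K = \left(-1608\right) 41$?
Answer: $-13330091612$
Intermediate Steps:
$K = -65928$
$T{\left(Y,k \right)} = - 6 Y$
$R{\left(s \right)} = 6 + s$ ($R{\left(s \right)} = s - -6 = s + 6 = 6 + s$)
$R{\left(472 \right)} + \left(K + 3033\right) \left(-14613 + 226555\right) = \left(6 + 472\right) + \left(-65928 + 3033\right) \left(-14613 + 226555\right) = 478 - 13330092090 = -13330091612$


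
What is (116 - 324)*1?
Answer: -208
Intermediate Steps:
(116 - 324)*1 = -208*1 = -208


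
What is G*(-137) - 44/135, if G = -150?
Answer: 2774206/135 ≈ 20550.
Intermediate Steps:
G*(-137) - 44/135 = -150*(-137) - 44/135 = 20550 - 44*1/135 = 20550 - 44/135 = 2774206/135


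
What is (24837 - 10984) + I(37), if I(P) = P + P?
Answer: 13927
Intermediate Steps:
I(P) = 2*P
(24837 - 10984) + I(37) = (24837 - 10984) + 2*37 = 13853 + 74 = 13927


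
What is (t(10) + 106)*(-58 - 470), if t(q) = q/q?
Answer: -56496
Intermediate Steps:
t(q) = 1
(t(10) + 106)*(-58 - 470) = (1 + 106)*(-58 - 470) = 107*(-528) = -56496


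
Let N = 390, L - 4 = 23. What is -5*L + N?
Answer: 255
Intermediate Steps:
L = 27 (L = 4 + 23 = 27)
-5*L + N = -5*27 + 390 = -135 + 390 = 255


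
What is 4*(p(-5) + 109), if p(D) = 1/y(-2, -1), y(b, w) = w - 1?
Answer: 434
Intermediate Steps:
y(b, w) = -1 + w
p(D) = -½ (p(D) = 1/(-1 - 1) = 1/(-2) = -½)
4*(p(-5) + 109) = 4*(-½ + 109) = 4*(217/2) = 434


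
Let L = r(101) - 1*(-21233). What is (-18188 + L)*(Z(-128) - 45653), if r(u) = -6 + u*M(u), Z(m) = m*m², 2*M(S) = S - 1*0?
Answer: -34882722595/2 ≈ -1.7441e+10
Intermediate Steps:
M(S) = S/2 (M(S) = (S - 1*0)/2 = (S + 0)/2 = S/2)
Z(m) = m³
r(u) = -6 + u²/2 (r(u) = -6 + u*(u/2) = -6 + u²/2)
L = 52655/2 (L = (-6 + (½)*101²) - 1*(-21233) = (-6 + (½)*10201) + 21233 = (-6 + 10201/2) + 21233 = 10189/2 + 21233 = 52655/2 ≈ 26328.)
(-18188 + L)*(Z(-128) - 45653) = (-18188 + 52655/2)*((-128)³ - 45653) = 16279*(-2097152 - 45653)/2 = (16279/2)*(-2142805) = -34882722595/2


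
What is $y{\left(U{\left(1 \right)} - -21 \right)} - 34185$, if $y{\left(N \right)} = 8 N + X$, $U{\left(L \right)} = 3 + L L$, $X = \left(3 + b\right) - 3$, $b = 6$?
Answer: $-33979$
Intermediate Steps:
$X = 6$ ($X = \left(3 + 6\right) - 3 = 9 - 3 = 6$)
$U{\left(L \right)} = 3 + L^{2}$
$y{\left(N \right)} = 6 + 8 N$ ($y{\left(N \right)} = 8 N + 6 = 6 + 8 N$)
$y{\left(U{\left(1 \right)} - -21 \right)} - 34185 = \left(6 + 8 \left(\left(3 + 1^{2}\right) - -21\right)\right) - 34185 = \left(6 + 8 \left(\left(3 + 1\right) + 21\right)\right) - 34185 = \left(6 + 8 \left(4 + 21\right)\right) - 34185 = \left(6 + 8 \cdot 25\right) - 34185 = \left(6 + 200\right) - 34185 = 206 - 34185 = -33979$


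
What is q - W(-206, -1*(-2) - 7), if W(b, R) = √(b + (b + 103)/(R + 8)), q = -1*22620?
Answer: -22620 - I*√2163/3 ≈ -22620.0 - 15.503*I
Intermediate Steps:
q = -22620
W(b, R) = √(b + (103 + b)/(8 + R))
q - W(-206, -1*(-2) - 7) = -22620 - √((103 - 206 - 206*(8 + (-1*(-2) - 7)))/(8 + (-1*(-2) - 7))) = -22620 - √((103 - 206 - 206*(8 + (2 - 7)))/(8 + (2 - 7))) = -22620 - √((103 - 206 - 206*(8 - 5))/(8 - 5)) = -22620 - √((103 - 206 - 206*3)/3) = -22620 - √((103 - 206 - 618)/3) = -22620 - √((⅓)*(-721)) = -22620 - √(-721/3) = -22620 - I*√2163/3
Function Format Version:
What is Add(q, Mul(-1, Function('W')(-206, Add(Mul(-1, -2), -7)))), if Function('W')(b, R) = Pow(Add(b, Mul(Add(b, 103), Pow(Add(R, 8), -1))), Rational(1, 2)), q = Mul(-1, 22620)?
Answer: Add(-22620, Mul(Rational(-1, 3), I, Pow(2163, Rational(1, 2)))) ≈ Add(-22620., Mul(-15.503, I))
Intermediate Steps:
q = -22620
Function('W')(b, R) = Pow(Add(b, Mul(Pow(Add(8, R), -1), Add(103, b))), Rational(1, 2)) (Function('W')(b, R) = Pow(Add(b, Mul(Add(103, b), Pow(Add(8, R), -1))), Rational(1, 2)) = Pow(Add(b, Mul(Pow(Add(8, R), -1), Add(103, b))), Rational(1, 2)))
Add(q, Mul(-1, Function('W')(-206, Add(Mul(-1, -2), -7)))) = Add(-22620, Mul(-1, Pow(Mul(Pow(Add(8, Add(Mul(-1, -2), -7)), -1), Add(103, -206, Mul(-206, Add(8, Add(Mul(-1, -2), -7))))), Rational(1, 2)))) = Add(-22620, Mul(-1, Pow(Mul(Pow(Add(8, Add(2, -7)), -1), Add(103, -206, Mul(-206, Add(8, Add(2, -7))))), Rational(1, 2)))) = Add(-22620, Mul(-1, Pow(Mul(Pow(Add(8, -5), -1), Add(103, -206, Mul(-206, Add(8, -5)))), Rational(1, 2)))) = Add(-22620, Mul(-1, Pow(Mul(Pow(3, -1), Add(103, -206, Mul(-206, 3))), Rational(1, 2)))) = Add(-22620, Mul(-1, Pow(Mul(Rational(1, 3), Add(103, -206, -618)), Rational(1, 2)))) = Add(-22620, Mul(-1, Pow(Mul(Rational(1, 3), -721), Rational(1, 2)))) = Add(-22620, Mul(-1, Pow(Rational(-721, 3), Rational(1, 2)))) = Add(-22620, Mul(-1, Mul(Rational(1, 3), I, Pow(2163, Rational(1, 2))))) = Add(-22620, Mul(Rational(-1, 3), I, Pow(2163, Rational(1, 2))))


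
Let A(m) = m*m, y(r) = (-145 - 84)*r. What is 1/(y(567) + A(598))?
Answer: 1/227761 ≈ 4.3906e-6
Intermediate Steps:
y(r) = -229*r
A(m) = m²
1/(y(567) + A(598)) = 1/(-229*567 + 598²) = 1/(-129843 + 357604) = 1/227761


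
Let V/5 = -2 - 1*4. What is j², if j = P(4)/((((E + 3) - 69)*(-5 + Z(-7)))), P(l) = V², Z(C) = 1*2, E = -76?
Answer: 22500/5041 ≈ 4.4634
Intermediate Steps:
V = -30 (V = 5*(-2 - 1*4) = 5*(-2 - 4) = 5*(-6) = -30)
Z(C) = 2
P(l) = 900 (P(l) = (-30)² = 900)
j = 150/71 (j = 900/((((-76 + 3) - 69)*(-5 + 2))) = 900/(((-73 - 69)*(-3))) = 900/((-142*(-3))) = 900/426 = 900*(1/426) = 150/71 ≈ 2.1127)
j² = (150/71)² = 22500/5041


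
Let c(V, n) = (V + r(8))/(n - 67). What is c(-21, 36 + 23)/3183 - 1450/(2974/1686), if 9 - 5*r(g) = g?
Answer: -19453680919/23665605 ≈ -822.02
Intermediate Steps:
r(g) = 9/5 - g/5
c(V, n) = (⅕ + V)/(-67 + n) (c(V, n) = (V + (9/5 - ⅕*8))/(n - 67) = (V + (9/5 - 8/5))/(-67 + n) = (V + ⅕)/(-67 + n) = (⅕ + V)/(-67 + n))
c(-21, 36 + 23)/3183 - 1450/(2974/1686) = ((⅕ - 21)/(-67 + (36 + 23)))/3183 - 1450/(2974/1686) = (-104/5/(-67 + 59))*(1/3183) - 1450/(2974*(1/1686)) = (-104/5/(-8))*(1/3183) - 1450/1487/843 = -⅛*(-104/5)*(1/3183) - 1450*843/1487 = (13/5)*(1/3183) - 1222350/1487 = 13/15915 - 1222350/1487 = -19453680919/23665605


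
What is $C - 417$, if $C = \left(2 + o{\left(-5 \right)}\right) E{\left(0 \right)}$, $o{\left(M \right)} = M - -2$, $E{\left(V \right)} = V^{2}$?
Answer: $-417$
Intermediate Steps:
$o{\left(M \right)} = 2 + M$ ($o{\left(M \right)} = M + 2 = 2 + M$)
$C = 0$ ($C = \left(2 + \left(2 - 5\right)\right) 0^{2} = \left(2 - 3\right) 0 = \left(-1\right) 0 = 0$)
$C - 417 = 0 - 417 = -417$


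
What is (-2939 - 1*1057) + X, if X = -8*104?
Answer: -4828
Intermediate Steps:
X = -832
(-2939 - 1*1057) + X = (-2939 - 1*1057) - 832 = (-2939 - 1057) - 832 = -3996 - 832 = -4828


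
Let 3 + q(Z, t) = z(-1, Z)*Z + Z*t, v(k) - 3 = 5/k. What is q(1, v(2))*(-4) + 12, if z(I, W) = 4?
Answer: -14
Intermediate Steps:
v(k) = 3 + 5/k
q(Z, t) = -3 + 4*Z + Z*t (q(Z, t) = -3 + (4*Z + Z*t) = -3 + 4*Z + Z*t)
q(1, v(2))*(-4) + 12 = (-3 + 4*1 + 1*(3 + 5/2))*(-4) + 12 = (-3 + 4 + 1*(3 + 5*(½)))*(-4) + 12 = (-3 + 4 + 1*(3 + 5/2))*(-4) + 12 = (-3 + 4 + 1*(11/2))*(-4) + 12 = (-3 + 4 + 11/2)*(-4) + 12 = (13/2)*(-4) + 12 = -26 + 12 = -14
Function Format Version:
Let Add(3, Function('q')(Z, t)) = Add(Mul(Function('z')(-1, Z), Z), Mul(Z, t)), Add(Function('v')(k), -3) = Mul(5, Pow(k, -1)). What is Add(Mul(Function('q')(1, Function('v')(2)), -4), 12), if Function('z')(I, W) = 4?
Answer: -14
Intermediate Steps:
Function('v')(k) = Add(3, Mul(5, Pow(k, -1)))
Function('q')(Z, t) = Add(-3, Mul(4, Z), Mul(Z, t)) (Function('q')(Z, t) = Add(-3, Add(Mul(4, Z), Mul(Z, t))) = Add(-3, Mul(4, Z), Mul(Z, t)))
Add(Mul(Function('q')(1, Function('v')(2)), -4), 12) = Add(Mul(Add(-3, Mul(4, 1), Mul(1, Add(3, Mul(5, Pow(2, -1))))), -4), 12) = Add(Mul(Add(-3, 4, Mul(1, Add(3, Mul(5, Rational(1, 2))))), -4), 12) = Add(Mul(Add(-3, 4, Mul(1, Add(3, Rational(5, 2)))), -4), 12) = Add(Mul(Add(-3, 4, Mul(1, Rational(11, 2))), -4), 12) = Add(Mul(Add(-3, 4, Rational(11, 2)), -4), 12) = Add(Mul(Rational(13, 2), -4), 12) = Add(-26, 12) = -14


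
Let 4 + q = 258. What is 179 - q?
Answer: -75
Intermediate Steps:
q = 254 (q = -4 + 258 = 254)
179 - q = 179 - 1*254 = 179 - 254 = -75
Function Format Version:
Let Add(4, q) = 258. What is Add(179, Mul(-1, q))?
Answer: -75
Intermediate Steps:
q = 254 (q = Add(-4, 258) = 254)
Add(179, Mul(-1, q)) = Add(179, Mul(-1, 254)) = Add(179, -254) = -75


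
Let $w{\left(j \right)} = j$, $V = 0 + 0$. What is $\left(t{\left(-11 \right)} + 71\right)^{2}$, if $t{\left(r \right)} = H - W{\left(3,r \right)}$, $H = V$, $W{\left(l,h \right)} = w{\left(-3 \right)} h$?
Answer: $1444$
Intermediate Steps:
$V = 0$
$W{\left(l,h \right)} = - 3 h$
$H = 0$
$t{\left(r \right)} = 3 r$ ($t{\left(r \right)} = 0 - - 3 r = 0 + 3 r = 3 r$)
$\left(t{\left(-11 \right)} + 71\right)^{2} = \left(3 \left(-11\right) + 71\right)^{2} = \left(-33 + 71\right)^{2} = 38^{2} = 1444$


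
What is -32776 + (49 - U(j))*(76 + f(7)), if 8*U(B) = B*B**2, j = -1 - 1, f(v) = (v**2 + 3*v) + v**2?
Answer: -23026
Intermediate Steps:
f(v) = 2*v**2 + 3*v
j = -2
U(B) = B**3/8 (U(B) = (B*B**2)/8 = B**3/8)
-32776 + (49 - U(j))*(76 + f(7)) = -32776 + (49 - (-2)**3/8)*(76 + 7*(3 + 2*7)) = -32776 + (49 - (-8)/8)*(76 + 7*(3 + 14)) = -32776 + (49 - 1*(-1))*(76 + 7*17) = -32776 + (49 + 1)*(76 + 119) = -32776 + 50*195 = -32776 + 9750 = -23026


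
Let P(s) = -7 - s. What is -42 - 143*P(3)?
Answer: 1388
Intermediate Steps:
-42 - 143*P(3) = -42 - 143*(-7 - 1*3) = -42 - 143*(-7 - 3) = -42 - 143*(-10) = -42 + 1430 = 1388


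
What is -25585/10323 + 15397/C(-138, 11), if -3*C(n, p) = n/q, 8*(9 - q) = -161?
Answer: 37024357543/3798864 ≈ 9746.2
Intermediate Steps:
q = 233/8 (q = 9 - 1/8*(-161) = 9 + 161/8 = 233/8 ≈ 29.125)
C(n, p) = -8*n/699 (C(n, p) = -n/(3*233/8) = -n*8/(3*233) = -8*n/699)
-25585/10323 + 15397/C(-138, 11) = -25585/10323 + 15397/((-8/699*(-138))) = -25585*1/10323 + 15397/(368/233) = -25585/10323 + 15397*(233/368) = -25585/10323 + 3587501/368 = 37024357543/3798864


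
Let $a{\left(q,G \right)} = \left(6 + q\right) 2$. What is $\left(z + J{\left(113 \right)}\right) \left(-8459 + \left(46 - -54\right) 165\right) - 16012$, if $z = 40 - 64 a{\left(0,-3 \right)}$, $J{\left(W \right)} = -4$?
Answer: $-5902024$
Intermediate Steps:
$a{\left(q,G \right)} = 12 + 2 q$
$z = -728$ ($z = 40 - 64 \left(12 + 2 \cdot 0\right) = 40 - 64 \left(12 + 0\right) = 40 - 768 = -728$)
$\left(z + J{\left(113 \right)}\right) \left(-8459 + \left(46 - -54\right) 165\right) - 16012 = \left(-728 - 4\right) \left(-8459 + \left(46 - -54\right) 165\right) - 16012 = - 732 \left(-8459 + \left(46 + 54\right) 165\right) - 16012 = - 732 \left(-8459 + 100 \cdot 165\right) - 16012 = - 732 \left(-8459 + 16500\right) - 16012 = \left(-732\right) 8041 - 16012 = -5886012 - 16012 = -5902024$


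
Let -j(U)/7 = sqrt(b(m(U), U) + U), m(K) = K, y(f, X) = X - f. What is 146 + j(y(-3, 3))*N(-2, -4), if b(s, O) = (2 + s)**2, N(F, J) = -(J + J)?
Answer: 146 - 56*sqrt(70) ≈ -322.53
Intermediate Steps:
N(F, J) = -2*J
j(U) = -7*sqrt(U + (2 + U)**2) (j(U) = -7*sqrt((2 + U)**2 + U) = -7*sqrt(U + (2 + U)**2))
146 + j(y(-3, 3))*N(-2, -4) = 146 + (-7*sqrt((3 - 1*(-3)) + (2 + (3 - 1*(-3)))**2))*(-2*(-4)) = 146 - 7*sqrt((3 + 3) + (2 + (3 + 3))**2)*8 = 146 - 7*sqrt(6 + (2 + 6)**2)*8 = 146 - 7*sqrt(6 + 8**2)*8 = 146 - 7*sqrt(6 + 64)*8 = 146 - 7*sqrt(70)*8 = 146 - 56*sqrt(70)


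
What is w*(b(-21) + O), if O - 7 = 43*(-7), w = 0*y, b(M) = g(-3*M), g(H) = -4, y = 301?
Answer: 0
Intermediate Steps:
b(M) = -4
w = 0 (w = 0*301 = 0)
O = -294 (O = 7 + 43*(-7) = 7 - 301 = -294)
w*(b(-21) + O) = 0*(-4 - 294) = 0*(-298) = 0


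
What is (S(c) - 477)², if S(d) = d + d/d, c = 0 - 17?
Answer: 243049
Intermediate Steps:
c = -17
S(d) = 1 + d (S(d) = d + 1 = 1 + d)
(S(c) - 477)² = ((1 - 17) - 477)² = (-16 - 477)² = (-493)² = 243049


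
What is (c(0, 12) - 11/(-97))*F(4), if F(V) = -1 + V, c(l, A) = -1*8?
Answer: -2295/97 ≈ -23.660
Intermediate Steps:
c(l, A) = -8
(c(0, 12) - 11/(-97))*F(4) = (-8 - 11/(-97))*(-1 + 4) = (-8 - 11*(-1/97))*3 = (-8 + 11/97)*3 = -765/97*3 = -2295/97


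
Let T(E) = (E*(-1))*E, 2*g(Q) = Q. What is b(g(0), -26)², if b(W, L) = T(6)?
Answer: 1296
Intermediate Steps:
g(Q) = Q/2
T(E) = -E² (T(E) = (-E)*E = -E²)
b(W, L) = -36 (b(W, L) = -1*6² = -1*36 = -36)
b(g(0), -26)² = (-36)² = 1296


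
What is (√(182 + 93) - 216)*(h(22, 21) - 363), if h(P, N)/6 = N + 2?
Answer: 48600 - 1125*√11 ≈ 44869.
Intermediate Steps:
h(P, N) = 12 + 6*N (h(P, N) = 6*(N + 2) = 6*(2 + N) = 12 + 6*N)
(√(182 + 93) - 216)*(h(22, 21) - 363) = (√(182 + 93) - 216)*((12 + 6*21) - 363) = (√275 - 216)*((12 + 126) - 363) = (5*√11 - 216)*(138 - 363) = (-216 + 5*√11)*(-225) = 48600 - 1125*√11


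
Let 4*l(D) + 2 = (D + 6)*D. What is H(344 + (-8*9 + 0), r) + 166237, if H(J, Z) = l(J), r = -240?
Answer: 370281/2 ≈ 1.8514e+5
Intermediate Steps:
l(D) = -½ + D*(6 + D)/4 (l(D) = -½ + ((D + 6)*D)/4 = -½ + ((6 + D)*D)/4 = -½ + (D*(6 + D))/4 = -½ + D*(6 + D)/4)
H(J, Z) = -½ + J²/4 + 3*J/2
H(344 + (-8*9 + 0), r) + 166237 = (-½ + (344 + (-8*9 + 0))²/4 + 3*(344 + (-8*9 + 0))/2) + 166237 = (-½ + (344 + (-72 + 0))²/4 + 3*(344 + (-72 + 0))/2) + 166237 = (-½ + (344 - 72)²/4 + 3*(344 - 72)/2) + 166237 = (-½ + (¼)*272² + (3/2)*272) + 166237 = (-½ + (¼)*73984 + 408) + 166237 = (-½ + 18496 + 408) + 166237 = 37807/2 + 166237 = 370281/2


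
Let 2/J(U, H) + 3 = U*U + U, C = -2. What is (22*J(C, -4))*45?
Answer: -1980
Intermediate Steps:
J(U, H) = 2/(-3 + U + U²) (J(U, H) = 2/(-3 + (U*U + U)) = 2/(-3 + (U² + U)) = 2/(-3 + (U + U²)) = 2/(-3 + U + U²))
(22*J(C, -4))*45 = (22*(2/(-3 - 2 + (-2)²)))*45 = (22*(2/(-3 - 2 + 4)))*45 = (22*(2/(-1)))*45 = (22*(2*(-1)))*45 = (22*(-2))*45 = -44*45 = -1980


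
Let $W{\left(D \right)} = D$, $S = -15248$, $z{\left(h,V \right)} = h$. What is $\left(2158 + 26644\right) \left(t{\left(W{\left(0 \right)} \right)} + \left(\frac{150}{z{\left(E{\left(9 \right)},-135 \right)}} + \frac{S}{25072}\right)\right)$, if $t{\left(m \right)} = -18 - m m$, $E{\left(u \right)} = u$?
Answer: $- \frac{262875854}{4701} \approx -55919.0$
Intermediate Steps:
$t{\left(m \right)} = -18 - m^{2}$
$\left(2158 + 26644\right) \left(t{\left(W{\left(0 \right)} \right)} + \left(\frac{150}{z{\left(E{\left(9 \right)},-135 \right)}} + \frac{S}{25072}\right)\right) = \left(2158 + 26644\right) \left(\left(-18 - 0^{2}\right) + \left(\frac{150}{9} - \frac{15248}{25072}\right)\right) = 28802 \left(\left(-18 - 0\right) + \left(150 \cdot \frac{1}{9} - \frac{953}{1567}\right)\right) = 28802 \left(\left(-18 + 0\right) + \left(\frac{50}{3} - \frac{953}{1567}\right)\right) = 28802 \left(-18 + \frac{75491}{4701}\right) = 28802 \left(- \frac{9127}{4701}\right) = - \frac{262875854}{4701}$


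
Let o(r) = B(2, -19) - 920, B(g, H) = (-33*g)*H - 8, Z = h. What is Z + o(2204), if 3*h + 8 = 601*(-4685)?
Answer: -2814715/3 ≈ -9.3824e+5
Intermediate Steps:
h = -2815693/3 (h = -8/3 + (601*(-4685))/3 = -8/3 + (1/3)*(-2815685) = -8/3 - 2815685/3 = -2815693/3 ≈ -9.3856e+5)
Z = -2815693/3 ≈ -9.3856e+5
B(g, H) = -8 - 33*H*g (B(g, H) = -33*H*g - 8 = -8 - 33*H*g)
o(r) = 326 (o(r) = (-8 - 33*(-19)*2) - 920 = (-8 + 1254) - 920 = 1246 - 920 = 326)
Z + o(2204) = -2815693/3 + 326 = -2814715/3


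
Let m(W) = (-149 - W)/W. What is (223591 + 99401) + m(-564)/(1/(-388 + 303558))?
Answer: 28175969/282 ≈ 99915.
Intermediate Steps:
m(W) = (-149 - W)/W
(223591 + 99401) + m(-564)/(1/(-388 + 303558)) = (223591 + 99401) + ((-149 - 1*(-564))/(-564))/(1/(-388 + 303558)) = 322992 + (-(-149 + 564)/564)/(1/303170) = 322992 + (-1/564*415)/(1/303170) = 322992 - 415/564*303170 = 322992 - 62907775/282 = 28175969/282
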